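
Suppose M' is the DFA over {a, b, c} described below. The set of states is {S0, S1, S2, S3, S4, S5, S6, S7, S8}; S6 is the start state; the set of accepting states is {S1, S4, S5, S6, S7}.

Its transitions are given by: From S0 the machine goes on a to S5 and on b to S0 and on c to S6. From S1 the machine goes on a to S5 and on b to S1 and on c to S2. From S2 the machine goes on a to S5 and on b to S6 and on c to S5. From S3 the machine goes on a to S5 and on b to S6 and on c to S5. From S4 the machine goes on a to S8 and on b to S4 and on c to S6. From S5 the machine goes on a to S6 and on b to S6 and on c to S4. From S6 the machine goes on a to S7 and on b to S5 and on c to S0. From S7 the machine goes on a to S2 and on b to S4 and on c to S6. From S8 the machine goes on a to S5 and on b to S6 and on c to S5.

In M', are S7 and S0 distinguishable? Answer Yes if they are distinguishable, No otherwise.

First remove the unreachable states {S1,S3}; 7 states remain.
Initial partition by acceptance: {S4,S5,S6,S7} | {S0,S2,S8}.
Refine {S4,S5,S6,S7} on symbol a: members go to different blocks, giving {S4,S7} and {S5,S6}.
Refine {S0,S2,S8} on symbol b: members go to different blocks, giving {S2,S8} and {S0}.
On input a, block {S5,S6} splits into {S5} and {S6}.
No further refinement is possible. Final partition (5 blocks): {S4,S7} | {S2,S8} | {S5} | {S0} | {S6}.
S7 and S0 end up in different blocks, so they are distinguishable. For instance, the string 'ε' is accepted from only S7.

Yes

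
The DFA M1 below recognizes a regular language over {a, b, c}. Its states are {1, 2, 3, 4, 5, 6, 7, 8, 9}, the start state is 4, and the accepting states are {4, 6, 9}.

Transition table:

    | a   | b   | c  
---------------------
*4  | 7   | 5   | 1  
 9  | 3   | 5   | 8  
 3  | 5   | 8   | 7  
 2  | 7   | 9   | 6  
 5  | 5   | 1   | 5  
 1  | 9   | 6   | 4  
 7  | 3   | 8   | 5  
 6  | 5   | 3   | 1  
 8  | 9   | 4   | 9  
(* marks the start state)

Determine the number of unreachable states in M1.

Starting at 4 and following transitions, the reachable set is {1, 3, 4, 5, 6, 7, 8, 9}. That leaves 2 unreachable — 1 in total.

1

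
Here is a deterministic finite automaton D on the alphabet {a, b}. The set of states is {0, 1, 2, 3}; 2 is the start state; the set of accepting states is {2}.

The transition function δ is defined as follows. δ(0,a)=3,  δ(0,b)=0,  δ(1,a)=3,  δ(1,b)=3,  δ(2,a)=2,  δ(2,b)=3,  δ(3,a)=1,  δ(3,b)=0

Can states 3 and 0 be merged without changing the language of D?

Every state is reachable, so we keep all 4.
Start with accepting vs non-accepting: {2} | {0,1,3}.
The partition is now stable with 2 blocks: {2} | {0,1,3}.
3 and 0 lie in the same block of the stable partition, so they are equivalent — no string distinguishes them.

Yes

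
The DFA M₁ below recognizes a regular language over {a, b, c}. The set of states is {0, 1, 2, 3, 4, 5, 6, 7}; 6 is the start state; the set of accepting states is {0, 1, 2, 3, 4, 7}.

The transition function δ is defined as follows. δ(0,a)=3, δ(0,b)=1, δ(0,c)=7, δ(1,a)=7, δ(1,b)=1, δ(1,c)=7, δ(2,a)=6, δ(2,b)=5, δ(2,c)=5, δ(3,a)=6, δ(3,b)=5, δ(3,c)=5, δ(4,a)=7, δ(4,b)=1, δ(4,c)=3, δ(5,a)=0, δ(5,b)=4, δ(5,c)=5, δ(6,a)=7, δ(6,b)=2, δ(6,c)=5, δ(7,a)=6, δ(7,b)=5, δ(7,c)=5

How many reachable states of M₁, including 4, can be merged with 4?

3

All states are reachable from the start state.
Initial partition by acceptance: {0,1,2,3,4,7} | {5,6}.
On input a, block {0,1,2,3,4,7} splits into {0,1,4} and {2,3,7}.
On input a, block {5,6} splits into {5} and {6}.
No further refinement is possible. Final partition (4 blocks): {0,1,4} | {5} | {2,3,7} | {6}.
State 4 belongs to the block {0,1,4}, which has 3 states.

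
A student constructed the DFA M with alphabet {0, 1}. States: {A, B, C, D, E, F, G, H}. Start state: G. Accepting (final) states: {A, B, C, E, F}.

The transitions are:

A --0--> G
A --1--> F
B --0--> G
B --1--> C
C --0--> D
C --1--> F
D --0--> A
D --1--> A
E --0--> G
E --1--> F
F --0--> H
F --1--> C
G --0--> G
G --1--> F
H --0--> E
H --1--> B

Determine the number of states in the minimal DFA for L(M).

All states are reachable from the start state.
Initial partition by acceptance: {A,B,C,E,F} | {D,G,H}.
Refine {D,G,H} on symbol 0: members go to different blocks, giving {D,H} and {G}.
On input 0, block {A,B,C,E,F} splits into {A,B,E} and {C,F}.
No further refinement is possible. Final partition (4 blocks): {A,B,E} | {D,H} | {G} | {C,F}.

4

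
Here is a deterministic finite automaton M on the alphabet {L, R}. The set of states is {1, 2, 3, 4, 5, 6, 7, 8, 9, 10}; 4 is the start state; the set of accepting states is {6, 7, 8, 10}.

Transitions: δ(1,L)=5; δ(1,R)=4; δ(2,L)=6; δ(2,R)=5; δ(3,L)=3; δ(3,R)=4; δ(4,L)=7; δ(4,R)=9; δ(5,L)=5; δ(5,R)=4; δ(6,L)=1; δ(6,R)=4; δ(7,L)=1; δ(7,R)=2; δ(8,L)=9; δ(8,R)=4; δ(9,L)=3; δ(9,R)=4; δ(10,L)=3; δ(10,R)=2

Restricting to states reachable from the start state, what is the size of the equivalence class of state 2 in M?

First remove the unreachable states {8,10}; 8 states remain.
Initial partition by acceptance: {6,7} | {1,2,3,4,5,9}.
On input L, block {1,2,3,4,5,9} splits into {1,3,5,9} and {2,4}.
Stable partition: {6,7} | {1,3,5,9} | {2,4} — 3 equivalence classes.
State 2 belongs to the block {2,4}, which has 2 states.

2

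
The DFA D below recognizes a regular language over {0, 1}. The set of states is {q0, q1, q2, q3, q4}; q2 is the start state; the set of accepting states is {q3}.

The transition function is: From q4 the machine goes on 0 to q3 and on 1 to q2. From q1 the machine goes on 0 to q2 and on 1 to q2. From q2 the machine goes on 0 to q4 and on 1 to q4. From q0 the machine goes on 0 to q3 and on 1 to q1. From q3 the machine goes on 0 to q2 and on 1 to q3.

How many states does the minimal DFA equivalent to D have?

3

States {q0,q1} cannot be reached from the start state, so discard them.
Start with accepting vs non-accepting: {q3} | {q2,q4}.
Split {q2,q4} by δ(·,0) → {q2} and {q4}.
Stable partition: {q3} | {q2} | {q4} — 3 equivalence classes.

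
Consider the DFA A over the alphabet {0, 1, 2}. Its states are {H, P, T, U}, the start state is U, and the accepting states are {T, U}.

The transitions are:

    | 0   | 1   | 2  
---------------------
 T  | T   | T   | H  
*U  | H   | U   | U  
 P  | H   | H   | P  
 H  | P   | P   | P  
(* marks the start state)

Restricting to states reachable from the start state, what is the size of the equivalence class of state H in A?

2

First remove the unreachable states {T}; 3 states remain.
Start with accepting vs non-accepting: {U} | {H,P}.
No further refinement is possible. Final partition (2 blocks): {U} | {H,P}.
The equivalence class containing H is {H,P}, of size 2.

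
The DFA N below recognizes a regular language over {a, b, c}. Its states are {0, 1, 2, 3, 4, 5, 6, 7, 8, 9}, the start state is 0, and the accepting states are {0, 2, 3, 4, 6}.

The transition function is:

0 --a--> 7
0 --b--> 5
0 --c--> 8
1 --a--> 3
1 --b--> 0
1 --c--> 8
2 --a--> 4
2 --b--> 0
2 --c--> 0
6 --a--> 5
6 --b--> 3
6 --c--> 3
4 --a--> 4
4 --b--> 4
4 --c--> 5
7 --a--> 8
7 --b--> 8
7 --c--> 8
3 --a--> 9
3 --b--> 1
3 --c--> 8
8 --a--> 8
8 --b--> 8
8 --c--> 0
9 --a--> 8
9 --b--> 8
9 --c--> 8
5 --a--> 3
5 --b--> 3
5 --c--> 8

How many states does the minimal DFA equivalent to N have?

States {2,4,6} cannot be reached from the start state, so discard them.
Start with accepting vs non-accepting: {0,3} | {1,5,7,8,9}.
On input a, block {1,5,7,8,9} splits into {7,8,9} and {1,5}.
On input c, block {7,8,9} splits into {7,9} and {8}.
Stable partition: {0,3} | {7,9} | {1,5} | {8} — 4 equivalence classes.

4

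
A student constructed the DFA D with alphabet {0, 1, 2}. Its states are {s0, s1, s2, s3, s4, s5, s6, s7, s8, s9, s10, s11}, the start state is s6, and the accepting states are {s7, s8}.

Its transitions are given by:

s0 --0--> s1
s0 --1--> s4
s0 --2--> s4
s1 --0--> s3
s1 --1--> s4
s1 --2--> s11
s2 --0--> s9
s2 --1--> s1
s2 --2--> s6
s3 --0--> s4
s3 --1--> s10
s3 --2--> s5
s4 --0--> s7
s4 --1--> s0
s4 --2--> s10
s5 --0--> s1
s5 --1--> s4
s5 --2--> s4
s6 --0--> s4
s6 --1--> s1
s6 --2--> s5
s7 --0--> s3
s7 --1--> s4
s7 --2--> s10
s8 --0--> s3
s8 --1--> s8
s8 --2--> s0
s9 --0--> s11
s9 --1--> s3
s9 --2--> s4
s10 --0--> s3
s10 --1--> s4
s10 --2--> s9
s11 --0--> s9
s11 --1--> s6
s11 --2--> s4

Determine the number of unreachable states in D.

BFS from s6 reaches {s0, s1, s3, s4, s5, s6, s7, s9, s10, s11}; the 2 state(s) s2, s8 are never visited.

2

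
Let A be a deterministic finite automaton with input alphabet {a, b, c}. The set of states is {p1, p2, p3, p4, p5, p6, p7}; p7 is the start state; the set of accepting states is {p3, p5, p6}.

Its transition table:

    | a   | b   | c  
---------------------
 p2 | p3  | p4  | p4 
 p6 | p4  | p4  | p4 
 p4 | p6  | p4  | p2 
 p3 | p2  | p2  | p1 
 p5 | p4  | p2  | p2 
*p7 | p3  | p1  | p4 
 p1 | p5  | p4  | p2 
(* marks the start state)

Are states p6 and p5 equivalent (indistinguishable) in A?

Yes

Every state is reachable, so we keep all 7.
Start with accepting vs non-accepting: {p3,p5,p6} | {p1,p2,p4,p7}.
The partition is now stable with 2 blocks: {p3,p5,p6} | {p1,p2,p4,p7}.
p6 and p5 lie in the same block of the stable partition, so they are equivalent — no string distinguishes them.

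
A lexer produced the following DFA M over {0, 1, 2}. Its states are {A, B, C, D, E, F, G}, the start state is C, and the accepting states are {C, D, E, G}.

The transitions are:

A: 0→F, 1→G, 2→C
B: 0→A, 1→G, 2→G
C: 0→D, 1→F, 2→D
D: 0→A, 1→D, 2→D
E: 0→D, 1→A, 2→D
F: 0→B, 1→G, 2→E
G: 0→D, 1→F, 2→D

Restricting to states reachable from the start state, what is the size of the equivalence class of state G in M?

All states are reachable from the start state.
P0 = {C,D,E,G} | {A,B,F}.
On input 0, block {C,D,E,G} splits into {C,E,G} and {D}.
No further refinement is possible. Final partition (3 blocks): {C,E,G} | {A,B,F} | {D}.
State G belongs to the block {C,E,G}, which has 3 states.

3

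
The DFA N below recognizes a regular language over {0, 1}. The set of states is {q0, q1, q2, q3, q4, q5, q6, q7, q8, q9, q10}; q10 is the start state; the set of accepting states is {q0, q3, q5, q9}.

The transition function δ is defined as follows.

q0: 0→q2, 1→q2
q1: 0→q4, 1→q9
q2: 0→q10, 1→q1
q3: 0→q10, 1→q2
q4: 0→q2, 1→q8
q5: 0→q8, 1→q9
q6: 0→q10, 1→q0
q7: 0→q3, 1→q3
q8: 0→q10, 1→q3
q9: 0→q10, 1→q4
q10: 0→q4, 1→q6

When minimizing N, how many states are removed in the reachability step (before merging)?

2

Starting at q10 and following transitions, the reachable set is {q0, q1, q2, q3, q4, q6, q8, q9, q10}. That leaves q5, q7 unreachable — 2 in total.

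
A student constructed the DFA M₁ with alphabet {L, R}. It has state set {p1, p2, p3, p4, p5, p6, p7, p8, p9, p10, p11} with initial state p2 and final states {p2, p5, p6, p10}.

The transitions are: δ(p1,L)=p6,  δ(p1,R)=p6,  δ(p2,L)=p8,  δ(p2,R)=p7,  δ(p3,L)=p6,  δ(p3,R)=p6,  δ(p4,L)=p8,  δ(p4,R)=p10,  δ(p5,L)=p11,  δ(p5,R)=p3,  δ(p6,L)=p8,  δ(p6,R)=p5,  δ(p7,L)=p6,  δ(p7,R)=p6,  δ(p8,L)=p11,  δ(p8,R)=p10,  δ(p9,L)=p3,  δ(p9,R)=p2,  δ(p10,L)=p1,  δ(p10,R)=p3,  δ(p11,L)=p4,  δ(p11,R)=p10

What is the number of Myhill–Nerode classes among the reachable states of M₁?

5

Reachable states from the start: {p1,p2,p3,p4,p5,p6,p7,p8,p10,p11}. Unreachable: {p9} — drop them.
Initial partition by acceptance: {p2,p5,p6,p10} | {p1,p3,p4,p7,p8,p11}.
Refine {p2,p5,p6,p10} on symbol R: members go to different blocks, giving {p2,p5,p10} and {p6}.
Refine {p1,p3,p4,p7,p8,p11} on symbol L: members go to different blocks, giving {p1,p3,p7} and {p4,p8,p11}.
Refine {p2,p5,p10} on symbol L: members go to different blocks, giving {p2,p5} and {p10}.
The partition is now stable with 5 blocks: {p2,p5} | {p1,p3,p7} | {p6} | {p4,p8,p11} | {p10}.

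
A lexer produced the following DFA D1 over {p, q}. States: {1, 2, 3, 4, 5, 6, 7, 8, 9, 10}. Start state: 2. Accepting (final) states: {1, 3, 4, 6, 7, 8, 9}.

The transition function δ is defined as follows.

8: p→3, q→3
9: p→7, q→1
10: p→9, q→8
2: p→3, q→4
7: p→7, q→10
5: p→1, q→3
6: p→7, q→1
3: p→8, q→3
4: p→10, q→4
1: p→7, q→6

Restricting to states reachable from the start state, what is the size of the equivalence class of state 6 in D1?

States {5} cannot be reached from the start state, so discard them.
Initial partition by acceptance: {1,3,4,6,7,8,9} | {2,10}.
Refine {1,3,4,6,7,8,9} on symbol p: members go to different blocks, giving {1,3,6,7,8,9} and {4}.
On input q, block {1,3,6,7,8,9} splits into {1,3,6,8,9} and {7}.
Split {1,3,6,8,9} by δ(·,p) → {1,6,9} and {3,8}.
Refine {2,10} on symbol p: members go to different blocks, giving {2} and {10}.
No further refinement is possible. Final partition (6 blocks): {1,6,9} | {2} | {4} | {7} | {3,8} | {10}.
The equivalence class containing 6 is {1,6,9}, of size 3.

3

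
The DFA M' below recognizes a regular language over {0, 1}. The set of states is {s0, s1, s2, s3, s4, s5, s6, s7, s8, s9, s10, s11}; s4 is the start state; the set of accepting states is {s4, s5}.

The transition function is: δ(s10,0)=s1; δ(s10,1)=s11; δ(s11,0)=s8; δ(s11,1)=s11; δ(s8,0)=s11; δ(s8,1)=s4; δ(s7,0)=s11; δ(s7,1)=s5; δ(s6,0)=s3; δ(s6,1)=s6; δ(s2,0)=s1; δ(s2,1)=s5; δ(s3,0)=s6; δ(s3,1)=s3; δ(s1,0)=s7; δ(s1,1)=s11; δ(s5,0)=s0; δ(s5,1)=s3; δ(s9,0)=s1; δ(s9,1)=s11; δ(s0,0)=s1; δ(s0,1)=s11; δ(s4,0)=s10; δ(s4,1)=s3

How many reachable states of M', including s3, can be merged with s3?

States {s2,s9} cannot be reached from the start state, so discard them.
P0 = {s4,s5} | {s0,s1,s3,s6,s7,s8,s10,s11}.
Split {s0,s1,s3,s6,s7,s8,s10,s11} by δ(·,1) → {s0,s1,s3,s6,s10,s11} and {s7,s8}.
Split {s0,s1,s3,s6,s10,s11} by δ(·,0) → {s0,s3,s6,s10} and {s1,s11}.
Refine {s0,s3,s6,s10} on symbol 0: members go to different blocks, giving {s0,s10} and {s3,s6}.
The partition is now stable with 5 blocks: {s4,s5} | {s0,s10} | {s7,s8} | {s1,s11} | {s3,s6}.
The equivalence class containing s3 is {s3,s6}, of size 2.

2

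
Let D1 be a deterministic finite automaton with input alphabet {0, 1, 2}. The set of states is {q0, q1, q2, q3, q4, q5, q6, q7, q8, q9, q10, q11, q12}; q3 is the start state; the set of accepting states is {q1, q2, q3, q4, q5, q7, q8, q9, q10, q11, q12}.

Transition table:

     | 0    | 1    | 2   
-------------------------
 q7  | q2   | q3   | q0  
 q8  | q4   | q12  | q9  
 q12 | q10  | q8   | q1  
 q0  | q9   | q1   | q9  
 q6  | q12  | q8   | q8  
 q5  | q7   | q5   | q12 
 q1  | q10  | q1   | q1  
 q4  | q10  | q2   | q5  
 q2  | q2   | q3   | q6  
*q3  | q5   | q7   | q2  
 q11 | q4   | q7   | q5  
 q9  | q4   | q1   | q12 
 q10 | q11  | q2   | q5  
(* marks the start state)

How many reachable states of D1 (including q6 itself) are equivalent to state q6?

2

All states are reachable from the start state.
Initial partition by acceptance: {q1,q2,q3,q4,q5,q7,q8,q9,q10,q11,q12} | {q0,q6}.
On input 2, block {q1,q2,q3,q4,q5,q7,q8,q9,q10,q11,q12} splits into {q1,q3,q4,q5,q8,q9,q10,q11,q12} and {q2,q7}.
Refine {q1,q3,q4,q5,q8,q9,q10,q11,q12} on symbol 0: members go to different blocks, giving {q1,q3,q4,q8,q9,q10,q11,q12} and {q5}.
On input 0, block {q1,q3,q4,q8,q9,q10,q11,q12} splits into {q1,q4,q8,q9,q10,q11,q12} and {q3}.
On input 1, block {q1,q4,q8,q9,q10,q11,q12} splits into {q1,q8,q9,q12} and {q4,q10,q11}.
No further refinement is possible. Final partition (6 blocks): {q1,q8,q9,q12} | {q0,q6} | {q2,q7} | {q5} | {q3} | {q4,q10,q11}.
State q6 belongs to the block {q0,q6}, which has 2 states.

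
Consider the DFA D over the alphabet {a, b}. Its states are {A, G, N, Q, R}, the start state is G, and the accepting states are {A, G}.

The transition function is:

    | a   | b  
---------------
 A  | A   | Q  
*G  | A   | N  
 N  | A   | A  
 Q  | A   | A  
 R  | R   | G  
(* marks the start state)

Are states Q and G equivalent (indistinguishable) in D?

Reachable states from the start: {A,G,N,Q}. Unreachable: {R} — drop them.
P0 = {A,G} | {N,Q}.
Stable partition: {A,G} | {N,Q} — 2 equivalence classes.
Q and G end up in different blocks, so they are distinguishable. For instance, the string 'ε' is accepted from only G.

No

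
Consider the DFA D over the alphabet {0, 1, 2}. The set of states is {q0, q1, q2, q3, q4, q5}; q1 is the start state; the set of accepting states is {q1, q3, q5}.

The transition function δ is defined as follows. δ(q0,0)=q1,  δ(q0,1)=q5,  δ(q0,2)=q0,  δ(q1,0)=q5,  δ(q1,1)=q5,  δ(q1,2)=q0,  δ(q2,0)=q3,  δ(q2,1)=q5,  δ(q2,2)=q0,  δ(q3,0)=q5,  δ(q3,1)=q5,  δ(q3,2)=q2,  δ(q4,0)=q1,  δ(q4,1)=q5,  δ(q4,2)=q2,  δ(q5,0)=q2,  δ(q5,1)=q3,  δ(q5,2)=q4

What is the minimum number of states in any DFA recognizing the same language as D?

3

Start with accepting vs non-accepting: {q1,q3,q5} | {q0,q2,q4}.
Refine {q1,q3,q5} on symbol 0: members go to different blocks, giving {q1,q3} and {q5}.
No further refinement is possible. Final partition (3 blocks): {q1,q3} | {q0,q2,q4} | {q5}.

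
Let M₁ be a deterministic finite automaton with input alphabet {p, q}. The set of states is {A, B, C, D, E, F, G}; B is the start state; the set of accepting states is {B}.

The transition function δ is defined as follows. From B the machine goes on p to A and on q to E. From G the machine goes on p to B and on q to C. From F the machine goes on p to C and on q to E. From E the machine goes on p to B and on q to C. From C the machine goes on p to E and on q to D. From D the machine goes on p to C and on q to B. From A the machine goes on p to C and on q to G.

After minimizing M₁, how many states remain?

States {F} cannot be reached from the start state, so discard them.
Initial partition by acceptance: {B} | {A,C,D,E,G}.
Refine {A,C,D,E,G} on symbol p: members go to different blocks, giving {A,C,D} and {E,G}.
Split {A,C,D} by δ(·,p) → {A,D} and {C}.
Refine {A,D} on symbol q: members go to different blocks, giving {A} and {D}.
No further refinement is possible. Final partition (5 blocks): {B} | {A} | {E,G} | {C} | {D}.

5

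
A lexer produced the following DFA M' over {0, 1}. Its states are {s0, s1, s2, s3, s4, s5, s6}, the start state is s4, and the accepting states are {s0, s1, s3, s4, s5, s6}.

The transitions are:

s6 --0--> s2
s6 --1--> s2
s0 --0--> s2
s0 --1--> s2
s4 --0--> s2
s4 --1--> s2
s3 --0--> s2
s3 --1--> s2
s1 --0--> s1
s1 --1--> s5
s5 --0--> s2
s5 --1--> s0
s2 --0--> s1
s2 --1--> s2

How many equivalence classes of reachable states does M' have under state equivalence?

First remove the unreachable states {s3,s6}; 5 states remain.
Start with accepting vs non-accepting: {s0,s1,s4,s5} | {s2}.
Refine {s0,s1,s4,s5} on symbol 0: members go to different blocks, giving {s0,s4,s5} and {s1}.
Refine {s0,s4,s5} on symbol 1: members go to different blocks, giving {s0,s4} and {s5}.
No further refinement is possible. Final partition (4 blocks): {s0,s4} | {s2} | {s1} | {s5}.

4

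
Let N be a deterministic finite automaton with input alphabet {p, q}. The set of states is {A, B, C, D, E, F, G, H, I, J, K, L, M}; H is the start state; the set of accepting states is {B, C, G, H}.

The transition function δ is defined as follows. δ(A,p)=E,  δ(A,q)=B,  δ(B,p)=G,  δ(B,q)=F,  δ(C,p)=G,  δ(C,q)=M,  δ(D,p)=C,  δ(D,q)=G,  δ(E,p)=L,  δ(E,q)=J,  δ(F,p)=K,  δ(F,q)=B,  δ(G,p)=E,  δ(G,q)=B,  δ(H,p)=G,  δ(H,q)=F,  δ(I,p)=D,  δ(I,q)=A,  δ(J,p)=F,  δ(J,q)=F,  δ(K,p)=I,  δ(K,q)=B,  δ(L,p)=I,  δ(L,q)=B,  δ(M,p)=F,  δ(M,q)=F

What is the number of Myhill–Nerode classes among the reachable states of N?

10

Initial partition by acceptance: {B,C,G,H} | {A,D,E,F,I,J,K,L,M}.
On input p, block {B,C,G,H} splits into {B,C,H} and {G}.
On input p, block {A,D,E,F,I,J,K,L,M} splits into {A,E,F,I,J,K,L,M} and {D}.
Split {A,E,F,I,J,K,L,M} by δ(·,p) → {A,E,F,J,K,L,M} and {I}.
On input p, block {A,E,F,J,K,L,M} splits into {A,E,F,J,M} and {K,L}.
On input p, block {A,E,F,J,M} splits into {A,J,M} and {E,F}.
On input q, block {B,C,H} splits into {B,H} and {C}.
Refine {A,J,M} on symbol q: members go to different blocks, giving {J,M} and {A}.
Refine {E,F} on symbol q: members go to different blocks, giving {E} and {F}.
No further refinement is possible. Final partition (10 blocks): {B,H} | {J,M} | {G} | {D} | {I} | {K,L} | {E} | {C} | {A} | {F}.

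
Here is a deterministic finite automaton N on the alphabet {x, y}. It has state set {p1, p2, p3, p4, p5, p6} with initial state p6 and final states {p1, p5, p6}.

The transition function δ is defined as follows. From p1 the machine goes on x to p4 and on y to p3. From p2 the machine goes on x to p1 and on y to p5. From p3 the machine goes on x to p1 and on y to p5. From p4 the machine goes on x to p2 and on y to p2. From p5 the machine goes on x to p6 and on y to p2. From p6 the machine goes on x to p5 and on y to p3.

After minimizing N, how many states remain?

All states are reachable from the start state.
Initial partition by acceptance: {p1,p5,p6} | {p2,p3,p4}.
Split {p1,p5,p6} by δ(·,x) → {p5,p6} and {p1}.
On input x, block {p2,p3,p4} splits into {p2,p3} and {p4}.
The partition is now stable with 4 blocks: {p5,p6} | {p2,p3} | {p1} | {p4}.

4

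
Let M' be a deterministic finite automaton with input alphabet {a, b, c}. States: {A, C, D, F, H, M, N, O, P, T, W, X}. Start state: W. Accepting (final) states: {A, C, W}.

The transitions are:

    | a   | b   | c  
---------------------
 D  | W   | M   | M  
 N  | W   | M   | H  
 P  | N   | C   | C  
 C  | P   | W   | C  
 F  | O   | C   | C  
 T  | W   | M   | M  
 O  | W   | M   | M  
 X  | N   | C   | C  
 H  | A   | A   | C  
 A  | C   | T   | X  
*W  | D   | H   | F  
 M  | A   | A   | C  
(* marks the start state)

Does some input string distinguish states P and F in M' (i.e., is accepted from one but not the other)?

No

Start with accepting vs non-accepting: {A,C,W} | {D,F,H,M,N,O,P,T,X}.
On input a, block {A,C,W} splits into {C,W} and {A}.
On input b, block {C,W} splits into {W} and {C}.
On input a, block {D,F,H,M,N,O,P,T,X} splits into {D,N,O,T} and {F,P,X} and {H,M}.
Stable partition: {W} | {D,N,O,T} | {A} | {C} | {F,P,X} | {H,M} — 6 equivalence classes.
P and F lie in the same block of the stable partition, so they are equivalent — no string distinguishes them.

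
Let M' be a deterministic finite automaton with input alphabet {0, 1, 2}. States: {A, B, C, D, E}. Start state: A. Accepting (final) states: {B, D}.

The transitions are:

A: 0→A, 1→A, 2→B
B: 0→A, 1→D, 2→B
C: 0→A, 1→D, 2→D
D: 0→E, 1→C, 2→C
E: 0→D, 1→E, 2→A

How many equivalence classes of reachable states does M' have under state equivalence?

P0 = {B,D} | {A,C,E}.
Refine {B,D} on symbol 1: members go to different blocks, giving {B} and {D}.
Refine {A,C,E} on symbol 0: members go to different blocks, giving {A,C} and {E}.
Split {A,C} by δ(·,1) → {A} and {C}.
Stable partition: {B} | {A} | {D} | {E} | {C} — 5 equivalence classes.

5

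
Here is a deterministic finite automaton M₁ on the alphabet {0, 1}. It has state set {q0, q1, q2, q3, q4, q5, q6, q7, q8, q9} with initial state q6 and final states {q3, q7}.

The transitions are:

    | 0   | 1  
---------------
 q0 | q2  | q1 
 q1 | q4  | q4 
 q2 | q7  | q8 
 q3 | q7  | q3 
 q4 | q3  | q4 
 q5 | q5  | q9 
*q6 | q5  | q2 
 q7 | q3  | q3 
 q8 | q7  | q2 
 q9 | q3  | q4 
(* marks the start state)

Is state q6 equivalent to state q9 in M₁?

No

First remove the unreachable states {q0,q1}; 8 states remain.
Start with accepting vs non-accepting: {q3,q7} | {q2,q4,q5,q6,q8,q9}.
Refine {q2,q4,q5,q6,q8,q9} on symbol 0: members go to different blocks, giving {q2,q4,q8,q9} and {q5,q6}.
Stable partition: {q3,q7} | {q2,q4,q8,q9} | {q5,q6} — 3 equivalence classes.
q6 and q9 end up in different blocks, so they are distinguishable. For instance, the string '0' is accepted from only q9.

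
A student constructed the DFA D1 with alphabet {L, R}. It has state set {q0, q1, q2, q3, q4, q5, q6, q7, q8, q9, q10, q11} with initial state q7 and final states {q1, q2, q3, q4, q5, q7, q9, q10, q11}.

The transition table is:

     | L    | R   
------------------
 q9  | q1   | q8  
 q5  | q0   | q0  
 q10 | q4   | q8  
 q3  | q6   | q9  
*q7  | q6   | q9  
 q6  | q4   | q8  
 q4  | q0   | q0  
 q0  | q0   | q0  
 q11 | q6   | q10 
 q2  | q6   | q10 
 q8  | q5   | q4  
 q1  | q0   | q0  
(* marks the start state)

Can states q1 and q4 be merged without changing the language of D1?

Yes

Reachable states from the start: {q0,q1,q4,q5,q6,q7,q8,q9}. Unreachable: {q2,q3,q10,q11} — drop them.
Initial partition by acceptance: {q1,q4,q5,q7,q9} | {q0,q6,q8}.
Split {q1,q4,q5,q7,q9} by δ(·,L) → {q1,q4,q5,q7} and {q9}.
Split {q1,q4,q5,q7} by δ(·,R) → {q1,q4,q5} and {q7}.
Split {q0,q6,q8} by δ(·,L) → {q6,q8} and {q0}.
Split {q6,q8} by δ(·,R) → {q6} and {q8}.
No further refinement is possible. Final partition (6 blocks): {q1,q4,q5} | {q6} | {q9} | {q7} | {q0} | {q8}.
q1 and q4 lie in the same block of the stable partition, so they are equivalent — no string distinguishes them.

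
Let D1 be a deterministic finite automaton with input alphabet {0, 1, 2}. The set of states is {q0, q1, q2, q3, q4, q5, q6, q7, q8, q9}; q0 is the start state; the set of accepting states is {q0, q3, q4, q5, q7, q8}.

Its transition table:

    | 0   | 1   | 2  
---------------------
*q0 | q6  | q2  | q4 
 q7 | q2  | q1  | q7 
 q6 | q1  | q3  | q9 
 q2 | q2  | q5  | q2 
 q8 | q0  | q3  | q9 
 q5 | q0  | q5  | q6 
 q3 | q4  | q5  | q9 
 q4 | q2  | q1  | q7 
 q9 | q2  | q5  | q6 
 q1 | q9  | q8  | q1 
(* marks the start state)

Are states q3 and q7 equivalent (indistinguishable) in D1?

Initial partition by acceptance: {q0,q3,q4,q5,q7,q8} | {q1,q2,q6,q9}.
Refine {q0,q3,q4,q5,q7,q8} on symbol 0: members go to different blocks, giving {q0,q4,q7} and {q3,q5,q8}.
No further refinement is possible. Final partition (3 blocks): {q0,q4,q7} | {q1,q2,q6,q9} | {q3,q5,q8}.
q3 and q7 end up in different blocks, so they are distinguishable. For instance, the string '0' is accepted from only q3.

No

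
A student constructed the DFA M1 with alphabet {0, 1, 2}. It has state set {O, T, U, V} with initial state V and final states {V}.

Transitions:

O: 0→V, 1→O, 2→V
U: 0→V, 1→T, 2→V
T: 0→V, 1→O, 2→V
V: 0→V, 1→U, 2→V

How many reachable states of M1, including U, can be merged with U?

3

All states are reachable from the start state.
Initial partition by acceptance: {V} | {O,T,U}.
Stable partition: {V} | {O,T,U} — 2 equivalence classes.
The equivalence class containing U is {O,T,U}, of size 3.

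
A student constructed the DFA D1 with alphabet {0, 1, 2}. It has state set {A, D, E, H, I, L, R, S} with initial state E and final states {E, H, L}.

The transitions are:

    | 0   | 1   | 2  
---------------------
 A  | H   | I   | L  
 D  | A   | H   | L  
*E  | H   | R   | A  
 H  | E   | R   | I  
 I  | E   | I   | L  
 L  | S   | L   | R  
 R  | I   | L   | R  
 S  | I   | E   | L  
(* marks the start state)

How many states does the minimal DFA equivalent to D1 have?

5

States {D} cannot be reached from the start state, so discard them.
Initial partition by acceptance: {E,H,L} | {A,I,R,S}.
Refine {E,H,L} on symbol 0: members go to different blocks, giving {E,H} and {L}.
Split {A,I,R,S} by δ(·,0) → {A,I} and {R,S}.
On input 1, block {R,S} splits into {S} and {R}.
Stable partition: {E,H} | {A,I} | {L} | {S} | {R} — 5 equivalence classes.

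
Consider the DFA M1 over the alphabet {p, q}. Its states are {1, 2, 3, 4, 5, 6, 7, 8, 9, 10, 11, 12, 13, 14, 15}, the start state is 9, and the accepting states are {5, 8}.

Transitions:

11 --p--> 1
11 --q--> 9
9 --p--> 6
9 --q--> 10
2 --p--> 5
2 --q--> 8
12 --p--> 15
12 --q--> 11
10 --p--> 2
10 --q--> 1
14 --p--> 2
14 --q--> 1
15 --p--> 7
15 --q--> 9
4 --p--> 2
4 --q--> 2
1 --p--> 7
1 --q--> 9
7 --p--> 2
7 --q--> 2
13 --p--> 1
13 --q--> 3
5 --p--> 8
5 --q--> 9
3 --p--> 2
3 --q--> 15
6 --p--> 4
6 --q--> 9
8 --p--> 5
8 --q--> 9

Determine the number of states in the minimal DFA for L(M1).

First remove the unreachable states {3,11,12,13,14,15}; 9 states remain.
Start with accepting vs non-accepting: {5,8} | {1,2,4,6,7,9,10}.
On input p, block {1,2,4,6,7,9,10} splits into {1,4,6,7,9,10} and {2}.
On input p, block {1,4,6,7,9,10} splits into {1,6,9} and {4,7,10}.
On input p, block {1,6,9} splits into {1,6} and {9}.
Refine {4,7,10} on symbol q: members go to different blocks, giving {4,7} and {10}.
No further refinement is possible. Final partition (6 blocks): {5,8} | {1,6} | {2} | {4,7} | {9} | {10}.

6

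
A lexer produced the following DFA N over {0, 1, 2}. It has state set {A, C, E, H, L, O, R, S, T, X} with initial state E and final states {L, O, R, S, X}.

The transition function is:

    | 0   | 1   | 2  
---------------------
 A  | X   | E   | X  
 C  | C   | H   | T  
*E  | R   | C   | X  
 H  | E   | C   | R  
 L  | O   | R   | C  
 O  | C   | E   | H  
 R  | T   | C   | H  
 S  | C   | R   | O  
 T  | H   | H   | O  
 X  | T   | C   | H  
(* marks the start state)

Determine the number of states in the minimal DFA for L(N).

States {A,L,S} cannot be reached from the start state, so discard them.
Initial partition by acceptance: {O,R,X} | {C,E,H,T}.
On input 0, block {C,E,H,T} splits into {C,H,T} and {E}.
Refine {O,R,X} on symbol 1: members go to different blocks, giving {R,X} and {O}.
Split {C,H,T} by δ(·,0) → {C,T} and {H}.
Refine {C,T} on symbol 0: members go to different blocks, giving {T} and {C}.
Stable partition: {R,X} | {T} | {E} | {O} | {H} | {C} — 6 equivalence classes.

6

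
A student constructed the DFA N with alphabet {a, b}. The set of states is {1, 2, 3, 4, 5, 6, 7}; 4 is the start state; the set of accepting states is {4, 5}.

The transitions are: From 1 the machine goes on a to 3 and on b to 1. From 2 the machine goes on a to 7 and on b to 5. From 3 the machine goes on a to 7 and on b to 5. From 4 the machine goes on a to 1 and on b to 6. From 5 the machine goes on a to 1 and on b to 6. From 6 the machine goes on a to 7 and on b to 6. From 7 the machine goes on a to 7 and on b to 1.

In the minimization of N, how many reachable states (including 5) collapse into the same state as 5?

Reachable states from the start: {1,3,4,5,6,7}. Unreachable: {2} — drop them.
Start with accepting vs non-accepting: {4,5} | {1,3,6,7}.
On input b, block {1,3,6,7} splits into {1,6,7} and {3}.
Refine {1,6,7} on symbol a: members go to different blocks, giving {6,7} and {1}.
Split {6,7} by δ(·,b) → {6} and {7}.
The partition is now stable with 5 blocks: {4,5} | {6} | {3} | {1} | {7}.
The equivalence class containing 5 is {4,5}, of size 2.

2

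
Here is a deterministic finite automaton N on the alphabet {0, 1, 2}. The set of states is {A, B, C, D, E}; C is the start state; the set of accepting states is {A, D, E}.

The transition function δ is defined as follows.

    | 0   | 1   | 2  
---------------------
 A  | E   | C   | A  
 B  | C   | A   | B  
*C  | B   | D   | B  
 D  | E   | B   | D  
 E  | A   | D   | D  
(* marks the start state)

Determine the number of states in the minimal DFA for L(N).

3

P0 = {A,D,E} | {B,C}.
Split {A,D,E} by δ(·,1) → {A,D} and {E}.
No further refinement is possible. Final partition (3 blocks): {A,D} | {B,C} | {E}.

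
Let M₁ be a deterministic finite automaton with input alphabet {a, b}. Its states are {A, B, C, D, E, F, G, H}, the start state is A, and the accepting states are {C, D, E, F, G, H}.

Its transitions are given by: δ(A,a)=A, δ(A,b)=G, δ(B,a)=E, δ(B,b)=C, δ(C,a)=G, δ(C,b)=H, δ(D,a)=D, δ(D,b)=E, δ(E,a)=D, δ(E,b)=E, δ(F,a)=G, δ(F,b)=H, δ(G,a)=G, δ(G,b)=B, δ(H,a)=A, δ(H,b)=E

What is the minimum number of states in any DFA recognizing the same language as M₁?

Reachable states from the start: {A,B,C,D,E,G,H}. Unreachable: {F} — drop them.
Start with accepting vs non-accepting: {C,D,E,G,H} | {A,B}.
Split {C,D,E,G,H} by δ(·,a) → {C,D,E,G} and {H}.
Split {C,D,E,G} by δ(·,b) → {D,E} and {C} and {G}.
On input a, block {A,B} splits into {A} and {B}.
The partition is now stable with 6 blocks: {D,E} | {A} | {H} | {C} | {G} | {B}.

6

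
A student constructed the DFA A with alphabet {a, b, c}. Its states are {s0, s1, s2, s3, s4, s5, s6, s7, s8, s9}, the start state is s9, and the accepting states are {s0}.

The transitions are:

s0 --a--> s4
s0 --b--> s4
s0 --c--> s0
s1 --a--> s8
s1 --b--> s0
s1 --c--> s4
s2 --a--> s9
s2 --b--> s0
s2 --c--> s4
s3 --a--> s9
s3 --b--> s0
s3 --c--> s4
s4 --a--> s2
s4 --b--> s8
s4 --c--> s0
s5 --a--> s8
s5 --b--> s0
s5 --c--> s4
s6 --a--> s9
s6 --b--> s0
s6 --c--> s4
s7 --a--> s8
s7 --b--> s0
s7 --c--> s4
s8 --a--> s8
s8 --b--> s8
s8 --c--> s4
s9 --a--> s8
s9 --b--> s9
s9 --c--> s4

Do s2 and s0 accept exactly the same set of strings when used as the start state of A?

No

States {s1,s3,s5,s6,s7} cannot be reached from the start state, so discard them.
Initial partition by acceptance: {s0} | {s2,s4,s8,s9}.
Split {s2,s4,s8,s9} by δ(·,b) → {s4,s8,s9} and {s2}.
Refine {s4,s8,s9} on symbol a: members go to different blocks, giving {s8,s9} and {s4}.
The partition is now stable with 4 blocks: {s0} | {s8,s9} | {s2} | {s4}.
s2 and s0 end up in different blocks, so they are distinguishable. For instance, the string 'ε' is accepted from only s0.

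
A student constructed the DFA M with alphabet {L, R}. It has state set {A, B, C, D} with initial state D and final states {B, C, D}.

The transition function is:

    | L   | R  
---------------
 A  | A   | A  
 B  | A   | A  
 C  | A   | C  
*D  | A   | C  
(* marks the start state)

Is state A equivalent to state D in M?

Reachable states from the start: {A,C,D}. Unreachable: {B} — drop them.
Start with accepting vs non-accepting: {C,D} | {A}.
The partition is now stable with 2 blocks: {C,D} | {A}.
A and D end up in different blocks, so they are distinguishable. For instance, the string 'ε' is accepted from only D.

No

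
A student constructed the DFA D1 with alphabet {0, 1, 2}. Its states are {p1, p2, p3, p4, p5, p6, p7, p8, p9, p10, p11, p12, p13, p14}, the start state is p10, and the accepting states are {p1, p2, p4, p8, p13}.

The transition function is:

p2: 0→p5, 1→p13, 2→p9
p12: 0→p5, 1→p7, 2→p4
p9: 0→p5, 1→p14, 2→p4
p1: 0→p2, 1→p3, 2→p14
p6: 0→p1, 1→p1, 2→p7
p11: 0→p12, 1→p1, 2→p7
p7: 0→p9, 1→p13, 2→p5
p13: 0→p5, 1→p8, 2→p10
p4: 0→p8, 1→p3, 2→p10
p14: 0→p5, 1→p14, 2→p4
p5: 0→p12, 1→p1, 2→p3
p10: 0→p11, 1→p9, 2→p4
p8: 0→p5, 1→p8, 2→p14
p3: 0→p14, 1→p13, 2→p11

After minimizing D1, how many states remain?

6

Reachable states from the start: {p1,p2,p3,p4,p5,p7,p8,p9,p10,p11,p12,p13,p14}. Unreachable: {p6} — drop them.
P0 = {p1,p2,p4,p8,p13} | {p3,p5,p7,p9,p10,p11,p12,p14}.
On input 0, block {p1,p2,p4,p8,p13} splits into {p2,p8,p13} and {p1,p4}.
Split {p3,p5,p7,p9,p10,p11,p12,p14} by δ(·,1) → {p9,p10,p12,p14} and {p3,p7} and {p5,p11}.
Refine {p9,p10,p12,p14} on symbol 1: members go to different blocks, giving {p9,p10,p14} and {p12}.
Stable partition: {p2,p8,p13} | {p9,p10,p14} | {p1,p4} | {p3,p7} | {p5,p11} | {p12} — 6 equivalence classes.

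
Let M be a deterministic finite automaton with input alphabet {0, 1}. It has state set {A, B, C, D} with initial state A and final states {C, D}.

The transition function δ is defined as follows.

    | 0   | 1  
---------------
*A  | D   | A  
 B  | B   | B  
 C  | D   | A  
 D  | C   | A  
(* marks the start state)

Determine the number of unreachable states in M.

1

No path from A leads to B; the other 3 states are all reachable.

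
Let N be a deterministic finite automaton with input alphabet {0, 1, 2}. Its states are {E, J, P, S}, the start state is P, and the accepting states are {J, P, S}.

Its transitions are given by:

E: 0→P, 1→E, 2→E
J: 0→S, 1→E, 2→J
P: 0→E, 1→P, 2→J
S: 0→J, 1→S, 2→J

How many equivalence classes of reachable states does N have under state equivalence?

4

P0 = {J,P,S} | {E}.
On input 0, block {J,P,S} splits into {J,S} and {P}.
Refine {J,S} on symbol 1: members go to different blocks, giving {S} and {J}.
Stable partition: {S} | {E} | {P} | {J} — 4 equivalence classes.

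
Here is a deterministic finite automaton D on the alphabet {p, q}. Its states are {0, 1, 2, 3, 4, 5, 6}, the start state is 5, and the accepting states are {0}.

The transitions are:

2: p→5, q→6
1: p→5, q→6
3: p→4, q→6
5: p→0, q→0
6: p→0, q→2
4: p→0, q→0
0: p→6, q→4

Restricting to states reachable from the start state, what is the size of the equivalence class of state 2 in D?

1

Reachable states from the start: {0,2,4,5,6}. Unreachable: {1,3} — drop them.
P0 = {0} | {2,4,5,6}.
Refine {2,4,5,6} on symbol p: members go to different blocks, giving {4,5,6} and {2}.
On input q, block {4,5,6} splits into {4,5} and {6}.
The partition is now stable with 4 blocks: {0} | {4,5} | {2} | {6}.
State 2 belongs to the block {2}, which has 1 states.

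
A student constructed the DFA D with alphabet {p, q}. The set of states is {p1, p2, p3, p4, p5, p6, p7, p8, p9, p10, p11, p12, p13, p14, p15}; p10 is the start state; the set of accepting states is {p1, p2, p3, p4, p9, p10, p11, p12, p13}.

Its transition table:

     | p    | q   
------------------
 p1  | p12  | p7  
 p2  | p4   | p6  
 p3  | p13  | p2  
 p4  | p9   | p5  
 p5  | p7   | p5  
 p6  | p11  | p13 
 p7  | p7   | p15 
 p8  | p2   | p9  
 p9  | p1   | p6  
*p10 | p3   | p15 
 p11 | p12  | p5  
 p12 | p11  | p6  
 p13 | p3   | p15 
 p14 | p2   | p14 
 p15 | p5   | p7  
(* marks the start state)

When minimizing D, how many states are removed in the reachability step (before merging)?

2

BFS from p10 reaches {p1, p2, p3, p4, p5, p6, p7, p9, p10, p11, p12, p13, p15}; the 2 state(s) p8, p14 are never visited.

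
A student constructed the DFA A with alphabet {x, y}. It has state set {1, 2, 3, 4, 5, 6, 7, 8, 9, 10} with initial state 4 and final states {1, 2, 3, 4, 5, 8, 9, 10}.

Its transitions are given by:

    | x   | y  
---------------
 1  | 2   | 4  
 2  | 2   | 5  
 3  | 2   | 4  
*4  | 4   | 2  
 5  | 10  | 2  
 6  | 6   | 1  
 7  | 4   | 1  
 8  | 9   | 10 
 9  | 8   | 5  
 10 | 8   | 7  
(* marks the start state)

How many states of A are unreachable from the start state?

No path from 4 leads to 3, 6; the other 8 states are all reachable.

2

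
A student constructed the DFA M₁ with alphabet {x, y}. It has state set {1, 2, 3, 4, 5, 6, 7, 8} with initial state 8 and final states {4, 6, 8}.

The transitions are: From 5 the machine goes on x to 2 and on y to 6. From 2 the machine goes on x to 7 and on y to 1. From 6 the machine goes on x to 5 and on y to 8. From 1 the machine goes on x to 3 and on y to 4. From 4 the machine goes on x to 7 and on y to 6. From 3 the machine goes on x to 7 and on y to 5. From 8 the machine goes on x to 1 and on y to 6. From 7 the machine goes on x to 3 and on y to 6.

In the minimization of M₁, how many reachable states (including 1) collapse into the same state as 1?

3

Every state is reachable, so we keep all 8.
Start with accepting vs non-accepting: {4,6,8} | {1,2,3,5,7}.
Refine {1,2,3,5,7} on symbol y: members go to different blocks, giving {1,5,7} and {2,3}.
The partition is now stable with 3 blocks: {4,6,8} | {1,5,7} | {2,3}.
State 1 belongs to the block {1,5,7}, which has 3 states.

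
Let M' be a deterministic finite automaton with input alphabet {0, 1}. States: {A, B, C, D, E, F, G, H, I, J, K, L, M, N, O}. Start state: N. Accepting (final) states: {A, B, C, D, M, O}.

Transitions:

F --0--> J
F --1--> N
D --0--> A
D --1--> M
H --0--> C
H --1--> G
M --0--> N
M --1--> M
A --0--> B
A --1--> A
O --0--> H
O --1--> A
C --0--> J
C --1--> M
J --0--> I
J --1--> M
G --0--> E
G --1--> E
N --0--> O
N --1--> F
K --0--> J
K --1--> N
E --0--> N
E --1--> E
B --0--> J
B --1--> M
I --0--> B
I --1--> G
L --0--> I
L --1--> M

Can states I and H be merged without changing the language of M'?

Yes

First remove the unreachable states {D,K,L}; 12 states remain.
Initial partition by acceptance: {A,B,C,M,O} | {E,F,G,H,I,J,N}.
Refine {A,B,C,M,O} on symbol 0: members go to different blocks, giving {B,C,M,O} and {A}.
Split {B,C,M,O} by δ(·,1) → {B,C,M} and {O}.
Refine {E,F,G,H,I,J,N} on symbol 0: members go to different blocks, giving {E,F,G,J} and {H,I} and {N}.
On input 0, block {B,C,M} splits into {B,C} and {M}.
Refine {E,F,G,J} on symbol 0: members go to different blocks, giving {F,G} and {E} and {J}.
Split {F,G} by δ(·,0) → {F} and {G}.
The partition is now stable with 10 blocks: {B,C} | {F} | {A} | {O} | {H,I} | {N} | {M} | {E} | {J} | {G}.
I and H lie in the same block of the stable partition, so they are equivalent — no string distinguishes them.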